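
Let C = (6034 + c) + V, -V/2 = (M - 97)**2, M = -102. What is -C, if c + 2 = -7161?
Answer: 80331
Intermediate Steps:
c = -7163 (c = -2 - 7161 = -7163)
V = -79202 (V = -2*(-102 - 97)**2 = -2*(-199)**2 = -2*39601 = -79202)
C = -80331 (C = (6034 - 7163) - 79202 = -1129 - 79202 = -80331)
-C = -1*(-80331) = 80331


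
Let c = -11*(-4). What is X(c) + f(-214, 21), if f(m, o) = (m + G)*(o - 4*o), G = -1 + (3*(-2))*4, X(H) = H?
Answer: 15101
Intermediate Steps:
c = 44
G = -25 (G = -1 - 6*4 = -1 - 24 = -25)
f(m, o) = -3*o*(-25 + m) (f(m, o) = (m - 25)*(o - 4*o) = (-25 + m)*(-3*o) = -3*o*(-25 + m))
X(c) + f(-214, 21) = 44 + 3*21*(25 - 1*(-214)) = 44 + 3*21*(25 + 214) = 44 + 3*21*239 = 44 + 15057 = 15101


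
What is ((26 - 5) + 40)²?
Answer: 3721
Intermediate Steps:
((26 - 5) + 40)² = (21 + 40)² = 61² = 3721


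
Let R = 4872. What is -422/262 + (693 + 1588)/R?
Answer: -729181/638232 ≈ -1.1425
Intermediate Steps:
-422/262 + (693 + 1588)/R = -422/262 + (693 + 1588)/4872 = -422*1/262 + 2281*(1/4872) = -211/131 + 2281/4872 = -729181/638232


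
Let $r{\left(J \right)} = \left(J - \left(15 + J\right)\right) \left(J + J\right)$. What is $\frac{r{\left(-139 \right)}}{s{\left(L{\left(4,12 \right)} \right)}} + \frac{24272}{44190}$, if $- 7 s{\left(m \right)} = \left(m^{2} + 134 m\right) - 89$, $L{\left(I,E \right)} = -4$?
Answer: $\frac{31063994}{640755} \approx 48.48$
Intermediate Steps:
$r{\left(J \right)} = - 30 J$ ($r{\left(J \right)} = - 15 \cdot 2 J = - 30 J$)
$s{\left(m \right)} = \frac{89}{7} - \frac{134 m}{7} - \frac{m^{2}}{7}$ ($s{\left(m \right)} = - \frac{\left(m^{2} + 134 m\right) - 89}{7} = - \frac{-89 + m^{2} + 134 m}{7} = \frac{89}{7} - \frac{134 m}{7} - \frac{m^{2}}{7}$)
$\frac{r{\left(-139 \right)}}{s{\left(L{\left(4,12 \right)} \right)}} + \frac{24272}{44190} = \frac{\left(-30\right) \left(-139\right)}{\frac{89}{7} - - \frac{536}{7} - \frac{\left(-4\right)^{2}}{7}} + \frac{24272}{44190} = \frac{4170}{\frac{89}{7} + \frac{536}{7} - \frac{16}{7}} + 24272 \cdot \frac{1}{44190} = \frac{4170}{\frac{89}{7} + \frac{536}{7} - \frac{16}{7}} + \frac{12136}{22095} = \frac{4170}{87} + \frac{12136}{22095} = 4170 \cdot \frac{1}{87} + \frac{12136}{22095} = \frac{1390}{29} + \frac{12136}{22095} = \frac{31063994}{640755}$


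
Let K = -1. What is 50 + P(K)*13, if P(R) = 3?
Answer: 89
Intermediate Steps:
50 + P(K)*13 = 50 + 3*13 = 50 + 39 = 89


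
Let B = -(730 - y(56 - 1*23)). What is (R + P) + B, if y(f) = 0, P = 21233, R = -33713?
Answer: -13210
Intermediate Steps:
B = -730 (B = -(730 - 1*0) = -(730 + 0) = -1*730 = -730)
(R + P) + B = (-33713 + 21233) - 730 = -12480 - 730 = -13210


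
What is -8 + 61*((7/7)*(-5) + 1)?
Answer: -252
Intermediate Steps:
-8 + 61*((7/7)*(-5) + 1) = -8 + 61*((7*(1/7))*(-5) + 1) = -8 + 61*(1*(-5) + 1) = -8 + 61*(-5 + 1) = -8 + 61*(-4) = -8 - 244 = -252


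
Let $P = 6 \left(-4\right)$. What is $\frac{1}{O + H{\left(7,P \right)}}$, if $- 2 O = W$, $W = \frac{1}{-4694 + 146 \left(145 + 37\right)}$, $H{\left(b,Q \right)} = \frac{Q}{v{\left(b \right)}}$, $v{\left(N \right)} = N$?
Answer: $- \frac{306292}{1050151} \approx -0.29166$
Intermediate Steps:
$P = -24$
$H{\left(b,Q \right)} = \frac{Q}{b}$
$W = \frac{1}{21878}$ ($W = \frac{1}{-4694 + 146 \cdot 182} = \frac{1}{-4694 + 26572} = \frac{1}{21878} \approx 4.5708 \cdot 10^{-5}$)
$O = - \frac{1}{43756}$ ($O = \left(- \frac{1}{2}\right) \frac{1}{21878} = - \frac{1}{43756} \approx -2.2854 \cdot 10^{-5}$)
$\frac{1}{O + H{\left(7,P \right)}} = \frac{1}{- \frac{1}{43756} - \frac{24}{7}} = \frac{1}{- \frac{1050151}{306292}} = - \frac{306292}{1050151}$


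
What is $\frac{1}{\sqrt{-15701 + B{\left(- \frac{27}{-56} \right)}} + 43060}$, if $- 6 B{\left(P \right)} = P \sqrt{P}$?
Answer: $\frac{1}{43060 + i \sqrt{15701 + \frac{27 \sqrt{42}}{3136}}} \approx 2.3223 \cdot 10^{-5} - 6.758 \cdot 10^{-8} i$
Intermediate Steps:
$B{\left(P \right)} = - \frac{P^{\frac{3}{2}}}{6}$ ($B{\left(P \right)} = - \frac{P \sqrt{P}}{6} = - \frac{P^{\frac{3}{2}}}{6}$)
$\frac{1}{\sqrt{-15701 + B{\left(- \frac{27}{-56} \right)}} + 43060} = \frac{1}{\sqrt{-15701 - \frac{\left(- \frac{27}{-56}\right)^{\frac{3}{2}}}{6}} + 43060} = \frac{1}{\sqrt{-15701 - \frac{\left(\left(-27\right) \left(- \frac{1}{56}\right)\right)^{\frac{3}{2}}}{6}} + 43060} = \frac{1}{\sqrt{-15701 - \frac{\left(\frac{27}{56}\right)^{\frac{3}{2}}}{6}} + 43060} = \frac{1}{\sqrt{-15701 - \frac{\frac{81}{1568} \sqrt{42}}{6}} + 43060} = \frac{1}{\sqrt{-15701 - \frac{27 \sqrt{42}}{3136}} + 43060} = \frac{1}{43060 + \sqrt{-15701 - \frac{27 \sqrt{42}}{3136}}}$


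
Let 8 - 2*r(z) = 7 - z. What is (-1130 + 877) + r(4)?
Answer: -501/2 ≈ -250.50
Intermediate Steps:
r(z) = ½ + z/2 (r(z) = 4 - (7 - z)/2 = 4 + (-7/2 + z/2) = ½ + z/2)
(-1130 + 877) + r(4) = (-1130 + 877) + (½ + (½)*4) = -253 + (½ + 2) = -253 + 5/2 = -501/2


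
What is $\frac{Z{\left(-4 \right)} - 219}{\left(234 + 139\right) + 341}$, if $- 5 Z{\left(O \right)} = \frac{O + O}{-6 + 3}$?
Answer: $- \frac{3293}{10710} \approx -0.30747$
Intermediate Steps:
$Z{\left(O \right)} = \frac{2 O}{15}$ ($Z{\left(O \right)} = - \frac{\left(O + O\right) \frac{1}{-6 + 3}}{5} = - \frac{2 O \frac{1}{-3}}{5} = - \frac{2 O \left(- \frac{1}{3}\right)}{5} = - \frac{\left(- \frac{2}{3}\right) O}{5} = \frac{2 O}{15}$)
$\frac{Z{\left(-4 \right)} - 219}{\left(234 + 139\right) + 341} = \frac{\frac{2}{15} \left(-4\right) - 219}{\left(234 + 139\right) + 341} = \frac{- \frac{8}{15} - 219}{373 + 341} = - \frac{3293}{15 \cdot 714} = \left(- \frac{3293}{15}\right) \frac{1}{714} = - \frac{3293}{10710}$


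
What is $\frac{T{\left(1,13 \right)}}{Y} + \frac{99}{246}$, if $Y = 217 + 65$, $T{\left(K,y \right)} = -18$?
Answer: $\frac{1305}{3854} \approx 0.33861$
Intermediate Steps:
$Y = 282$
$\frac{T{\left(1,13 \right)}}{Y} + \frac{99}{246} = - \frac{18}{282} + \frac{99}{246} = \left(-18\right) \frac{1}{282} + 99 \cdot \frac{1}{246} = - \frac{3}{47} + \frac{33}{82} = \frac{1305}{3854}$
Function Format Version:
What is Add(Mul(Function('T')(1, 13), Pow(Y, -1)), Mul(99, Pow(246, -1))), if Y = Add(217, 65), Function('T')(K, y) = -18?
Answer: Rational(1305, 3854) ≈ 0.33861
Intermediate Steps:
Y = 282
Add(Mul(Function('T')(1, 13), Pow(Y, -1)), Mul(99, Pow(246, -1))) = Add(Mul(-18, Pow(282, -1)), Mul(99, Pow(246, -1))) = Add(Mul(-18, Rational(1, 282)), Mul(99, Rational(1, 246))) = Add(Rational(-3, 47), Rational(33, 82)) = Rational(1305, 3854)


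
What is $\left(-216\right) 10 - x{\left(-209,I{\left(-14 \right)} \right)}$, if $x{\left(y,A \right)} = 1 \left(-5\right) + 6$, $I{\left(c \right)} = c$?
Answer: $-2161$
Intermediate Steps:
$x{\left(y,A \right)} = 1$ ($x{\left(y,A \right)} = -5 + 6 = 1$)
$\left(-216\right) 10 - x{\left(-209,I{\left(-14 \right)} \right)} = \left(-216\right) 10 - 1 = -2160 - 1 = -2161$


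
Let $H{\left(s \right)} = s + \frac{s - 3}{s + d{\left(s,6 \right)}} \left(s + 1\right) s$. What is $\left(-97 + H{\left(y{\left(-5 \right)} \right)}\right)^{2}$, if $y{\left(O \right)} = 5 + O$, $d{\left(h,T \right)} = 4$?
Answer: $9409$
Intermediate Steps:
$H{\left(s \right)} = s + \frac{s \left(1 + s\right) \left(-3 + s\right)}{4 + s}$ ($H{\left(s \right)} = s + \frac{s - 3}{s + 4} \left(s + 1\right) s = s + \frac{-3 + s}{4 + s} \left(1 + s\right) s = s + \frac{\left(1 + s\right) \left(-3 + s\right)}{4 + s} s = s + \frac{s \left(1 + s\right) \left(-3 + s\right)}{4 + s}$)
$\left(-97 + H{\left(y{\left(-5 \right)} \right)}\right)^{2} = \left(-97 + \frac{\left(5 - 5\right) \left(1 + \left(5 - 5\right)^{2} - \left(5 - 5\right)\right)}{4 + \left(5 - 5\right)}\right)^{2} = \left(-97 + \frac{0 \left(1 + 0^{2} - 0\right)}{4 + 0}\right)^{2} = \left(-97 + \frac{0 \left(1 + 0 + 0\right)}{4}\right)^{2} = \left(-97 + 0 \cdot \frac{1}{4} \cdot 1\right)^{2} = \left(-97 + 0\right)^{2} = \left(-97\right)^{2} = 9409$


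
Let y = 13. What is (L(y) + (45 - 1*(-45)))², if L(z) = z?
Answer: 10609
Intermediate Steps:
(L(y) + (45 - 1*(-45)))² = (13 + (45 - 1*(-45)))² = (13 + (45 + 45))² = (13 + 90)² = 103² = 10609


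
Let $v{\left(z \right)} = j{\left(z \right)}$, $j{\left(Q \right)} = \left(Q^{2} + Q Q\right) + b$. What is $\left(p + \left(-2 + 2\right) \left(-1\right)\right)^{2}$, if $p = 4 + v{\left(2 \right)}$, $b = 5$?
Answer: $289$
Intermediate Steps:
$j{\left(Q \right)} = 5 + 2 Q^{2}$ ($j{\left(Q \right)} = \left(Q^{2} + Q Q\right) + 5 = \left(Q^{2} + Q^{2}\right) + 5 = 2 Q^{2} + 5 = 5 + 2 Q^{2}$)
$v{\left(z \right)} = 5 + 2 z^{2}$
$p = 17$ ($p = 4 + \left(5 + 2 \cdot 2^{2}\right) = 4 + \left(5 + 2 \cdot 4\right) = 4 + \left(5 + 8\right) = 4 + 13 = 17$)
$\left(p + \left(-2 + 2\right) \left(-1\right)\right)^{2} = \left(17 + \left(-2 + 2\right) \left(-1\right)\right)^{2} = \left(17 + 0 \left(-1\right)\right)^{2} = \left(17 + 0\right)^{2} = 17^{2} = 289$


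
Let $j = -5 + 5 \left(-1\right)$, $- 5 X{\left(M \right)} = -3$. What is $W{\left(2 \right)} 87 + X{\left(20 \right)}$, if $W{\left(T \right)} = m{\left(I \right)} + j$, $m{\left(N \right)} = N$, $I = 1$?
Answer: $- \frac{3912}{5} \approx -782.4$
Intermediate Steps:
$X{\left(M \right)} = \frac{3}{5}$ ($X{\left(M \right)} = \left(- \frac{1}{5}\right) \left(-3\right) = \frac{3}{5}$)
$j = -10$ ($j = -5 - 5 = -10$)
$W{\left(T \right)} = -9$ ($W{\left(T \right)} = 1 - 10 = -9$)
$W{\left(2 \right)} 87 + X{\left(20 \right)} = \left(-9\right) 87 + \frac{3}{5} = -783 + \frac{3}{5} = - \frac{3912}{5}$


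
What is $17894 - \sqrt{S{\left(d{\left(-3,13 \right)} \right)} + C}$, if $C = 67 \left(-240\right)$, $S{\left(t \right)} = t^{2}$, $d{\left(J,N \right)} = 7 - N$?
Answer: $17894 - 2 i \sqrt{4011} \approx 17894.0 - 126.66 i$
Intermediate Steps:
$C = -16080$
$17894 - \sqrt{S{\left(d{\left(-3,13 \right)} \right)} + C} = 17894 - \sqrt{\left(7 - 13\right)^{2} - 16080} = 17894 - \sqrt{\left(-6\right)^{2} - 16080} = 17894 - \sqrt{36 - 16080} = 17894 - \sqrt{-16044} = 17894 - 2 i \sqrt{4011}$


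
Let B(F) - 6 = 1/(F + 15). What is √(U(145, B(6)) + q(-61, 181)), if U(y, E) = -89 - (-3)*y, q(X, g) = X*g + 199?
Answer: 16*I*√41 ≈ 102.45*I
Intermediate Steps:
B(F) = 6 + 1/(15 + F) (B(F) = 6 + 1/(F + 15) = 6 + 1/(15 + F))
q(X, g) = 199 + X*g
U(y, E) = -89 + 3*y
√(U(145, B(6)) + q(-61, 181)) = √((-89 + 3*145) + (199 - 61*181)) = √((-89 + 435) + (199 - 11041)) = √(346 - 10842) = √(-10496) = 16*I*√41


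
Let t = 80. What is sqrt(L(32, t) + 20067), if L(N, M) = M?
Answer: sqrt(20147) ≈ 141.94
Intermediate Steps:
sqrt(L(32, t) + 20067) = sqrt(80 + 20067) = sqrt(20147)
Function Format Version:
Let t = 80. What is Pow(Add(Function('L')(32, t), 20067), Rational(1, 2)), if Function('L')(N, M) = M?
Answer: Pow(20147, Rational(1, 2)) ≈ 141.94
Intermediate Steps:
Pow(Add(Function('L')(32, t), 20067), Rational(1, 2)) = Pow(Add(80, 20067), Rational(1, 2)) = Pow(20147, Rational(1, 2))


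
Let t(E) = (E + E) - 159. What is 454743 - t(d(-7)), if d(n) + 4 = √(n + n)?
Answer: 454910 - 2*I*√14 ≈ 4.5491e+5 - 7.4833*I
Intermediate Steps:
d(n) = -4 + √2*√n (d(n) = -4 + √(n + n) = -4 + √(2*n) = -4 + √2*√n)
t(E) = -159 + 2*E (t(E) = 2*E - 159 = -159 + 2*E)
454743 - t(d(-7)) = 454743 - (-159 + 2*(-4 + √2*√(-7))) = 454743 - (-159 + 2*(-4 + √2*(I*√7))) = 454743 - (-159 + 2*(-4 + I*√14)) = 454743 - (-159 + (-8 + 2*I*√14)) = 454743 - (-167 + 2*I*√14) = 454743 + (167 - 2*I*√14) = 454910 - 2*I*√14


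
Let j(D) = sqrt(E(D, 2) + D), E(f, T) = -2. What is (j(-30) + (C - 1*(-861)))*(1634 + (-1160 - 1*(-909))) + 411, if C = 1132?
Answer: 2756730 + 5532*I*sqrt(2) ≈ 2.7567e+6 + 7823.4*I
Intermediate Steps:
j(D) = sqrt(-2 + D)
(j(-30) + (C - 1*(-861)))*(1634 + (-1160 - 1*(-909))) + 411 = (sqrt(-2 - 30) + (1132 - 1*(-861)))*(1634 + (-1160 - 1*(-909))) + 411 = (sqrt(-32) + (1132 + 861))*(1634 + (-1160 + 909)) + 411 = (4*I*sqrt(2) + 1993)*(1634 - 251) + 411 = (1993 + 4*I*sqrt(2))*1383 + 411 = (2756319 + 5532*I*sqrt(2)) + 411 = 2756730 + 5532*I*sqrt(2)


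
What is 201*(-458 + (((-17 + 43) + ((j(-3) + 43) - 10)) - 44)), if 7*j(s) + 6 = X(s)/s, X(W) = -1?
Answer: -624440/7 ≈ -89206.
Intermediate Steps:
j(s) = -6/7 - 1/(7*s) (j(s) = -6/7 + (-1/s)/7 = -6/7 - 1/(7*s))
201*(-458 + (((-17 + 43) + ((j(-3) + 43) - 10)) - 44)) = 201*(-458 + (((-17 + 43) + (((⅐)*(-1 - 6*(-3))/(-3) + 43) - 10)) - 44)) = 201*(-458 + ((26 + (((⅐)*(-⅓)*(-1 + 18) + 43) - 10)) - 44)) = 201*(-458 + ((26 + (((⅐)*(-⅓)*17 + 43) - 10)) - 44)) = 201*(-458 + ((26 + ((-17/21 + 43) - 10)) - 44)) = 201*(-458 + ((26 + (886/21 - 10)) - 44)) = 201*(-458 + ((26 + 676/21) - 44)) = 201*(-458 + (1222/21 - 44)) = 201*(-458 + 298/21) = 201*(-9320/21) = -624440/7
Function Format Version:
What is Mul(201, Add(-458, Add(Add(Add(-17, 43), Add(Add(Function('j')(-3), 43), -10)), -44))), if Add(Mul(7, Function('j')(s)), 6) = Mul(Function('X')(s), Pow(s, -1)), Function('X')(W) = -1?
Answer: Rational(-624440, 7) ≈ -89206.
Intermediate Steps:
Function('j')(s) = Add(Rational(-6, 7), Mul(Rational(-1, 7), Pow(s, -1))) (Function('j')(s) = Add(Rational(-6, 7), Mul(Rational(1, 7), Mul(-1, Pow(s, -1)))) = Add(Rational(-6, 7), Mul(Rational(-1, 7), Pow(s, -1))))
Mul(201, Add(-458, Add(Add(Add(-17, 43), Add(Add(Function('j')(-3), 43), -10)), -44))) = Mul(201, Add(-458, Add(Add(Add(-17, 43), Add(Add(Mul(Rational(1, 7), Pow(-3, -1), Add(-1, Mul(-6, -3))), 43), -10)), -44))) = Mul(201, Add(-458, Add(Add(26, Add(Add(Mul(Rational(1, 7), Rational(-1, 3), Add(-1, 18)), 43), -10)), -44))) = Mul(201, Add(-458, Add(Add(26, Add(Add(Mul(Rational(1, 7), Rational(-1, 3), 17), 43), -10)), -44))) = Mul(201, Add(-458, Add(Add(26, Add(Add(Rational(-17, 21), 43), -10)), -44))) = Mul(201, Add(-458, Add(Add(26, Add(Rational(886, 21), -10)), -44))) = Mul(201, Add(-458, Add(Add(26, Rational(676, 21)), -44))) = Mul(201, Add(-458, Add(Rational(1222, 21), -44))) = Mul(201, Add(-458, Rational(298, 21))) = Mul(201, Rational(-9320, 21)) = Rational(-624440, 7)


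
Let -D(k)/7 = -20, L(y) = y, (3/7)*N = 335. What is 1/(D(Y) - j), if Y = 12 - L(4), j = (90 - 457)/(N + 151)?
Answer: 2798/392821 ≈ 0.0071228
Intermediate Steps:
N = 2345/3 (N = (7/3)*335 = 2345/3 ≈ 781.67)
j = -1101/2798 (j = (90 - 457)/(2345/3 + 151) = -367/2798/3 = -367*3/2798 = -1101/2798 ≈ -0.39350)
Y = 8 (Y = 12 - 1*4 = 12 - 4 = 8)
D(k) = 140 (D(k) = -7*(-20) = 140)
1/(D(Y) - j) = 1/(140 - 1*(-1101/2798)) = 1/(140 + 1101/2798) = 1/(392821/2798) = 2798/392821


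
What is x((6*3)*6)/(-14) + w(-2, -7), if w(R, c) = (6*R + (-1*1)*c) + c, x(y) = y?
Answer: -138/7 ≈ -19.714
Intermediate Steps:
w(R, c) = 6*R (w(R, c) = (6*R - c) + c = (-c + 6*R) + c = 6*R)
x((6*3)*6)/(-14) + w(-2, -7) = ((6*3)*6)/(-14) + 6*(-2) = (18*6)*(-1/14) - 12 = 108*(-1/14) - 12 = -54/7 - 12 = -138/7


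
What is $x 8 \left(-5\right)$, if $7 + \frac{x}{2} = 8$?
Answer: $-80$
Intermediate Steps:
$x = 2$ ($x = -14 + 2 \cdot 8 = -14 + 16 = 2$)
$x 8 \left(-5\right) = 2 \cdot 8 \left(-5\right) = 16 \left(-5\right) = -80$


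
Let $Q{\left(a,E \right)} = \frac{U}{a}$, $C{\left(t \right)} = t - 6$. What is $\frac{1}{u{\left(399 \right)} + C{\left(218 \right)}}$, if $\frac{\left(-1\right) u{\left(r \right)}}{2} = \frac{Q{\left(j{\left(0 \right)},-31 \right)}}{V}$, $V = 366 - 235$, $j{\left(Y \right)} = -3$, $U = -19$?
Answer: $\frac{393}{83278} \approx 0.0047191$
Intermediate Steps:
$C{\left(t \right)} = -6 + t$
$Q{\left(a,E \right)} = - \frac{19}{a}$
$V = 131$ ($V = 366 - 235 = 131$)
$u{\left(r \right)} = - \frac{38}{393}$ ($u{\left(r \right)} = - 2 \frac{\left(-19\right) \frac{1}{-3}}{131} = - 2 \left(-19\right) \left(- \frac{1}{3}\right) \frac{1}{131} = - 2 \cdot \frac{19}{3} \cdot \frac{1}{131} = \left(-2\right) \frac{19}{393} = - \frac{38}{393}$)
$\frac{1}{u{\left(399 \right)} + C{\left(218 \right)}} = \frac{1}{- \frac{38}{393} + \left(-6 + 218\right)} = \frac{1}{- \frac{38}{393} + 212} = \frac{1}{\frac{83278}{393}} = \frac{393}{83278}$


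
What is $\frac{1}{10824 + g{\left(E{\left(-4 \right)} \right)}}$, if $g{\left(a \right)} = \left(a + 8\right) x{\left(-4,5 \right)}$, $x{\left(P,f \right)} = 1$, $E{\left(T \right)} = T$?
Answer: $\frac{1}{10828} \approx 9.2353 \cdot 10^{-5}$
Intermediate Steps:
$g{\left(a \right)} = 8 + a$ ($g{\left(a \right)} = \left(a + 8\right) 1 = \left(8 + a\right) 1 = 8 + a$)
$\frac{1}{10824 + g{\left(E{\left(-4 \right)} \right)}} = \frac{1}{10824 + \left(8 - 4\right)} = \frac{1}{10824 + 4} = \frac{1}{10828}$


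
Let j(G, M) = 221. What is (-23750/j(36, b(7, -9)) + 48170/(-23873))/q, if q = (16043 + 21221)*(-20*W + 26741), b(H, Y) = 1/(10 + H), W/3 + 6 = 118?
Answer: -72203665/492021999494194 ≈ -1.4675e-7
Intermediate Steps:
W = 336 (W = -18 + 3*118 = -18 + 354 = 336)
q = 746062544 (q = (16043 + 21221)*(-20*336 + 26741) = 37264*(-6720 + 26741) = 37264*20021 = 746062544)
(-23750/j(36, b(7, -9)) + 48170/(-23873))/q = (-23750/221 + 48170/(-23873))/746062544 = (-23750*1/221 + 48170*(-1/23873))*(1/746062544) = (-23750/221 - 48170/23873)*(1/746062544) = -577629320/5275933*1/746062544 = -72203665/492021999494194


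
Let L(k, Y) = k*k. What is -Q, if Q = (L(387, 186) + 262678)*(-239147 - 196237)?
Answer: 179572824648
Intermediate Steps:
L(k, Y) = k**2
Q = -179572824648 (Q = (387**2 + 262678)*(-239147 - 196237) = (149769 + 262678)*(-435384) = 412447*(-435384) = -179572824648)
-Q = -1*(-179572824648) = 179572824648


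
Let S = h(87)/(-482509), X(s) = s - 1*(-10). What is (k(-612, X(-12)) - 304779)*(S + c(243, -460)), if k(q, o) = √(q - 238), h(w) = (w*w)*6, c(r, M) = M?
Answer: 67660802068566/482509 - 1109997770*I*√34/482509 ≈ 1.4023e+8 - 13414.0*I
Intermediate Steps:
X(s) = 10 + s (X(s) = s + 10 = 10 + s)
h(w) = 6*w² (h(w) = w²*6 = 6*w²)
k(q, o) = √(-238 + q)
S = -45414/482509 (S = (6*87²)/(-482509) = (6*7569)*(-1/482509) = 45414*(-1/482509) = -45414/482509 ≈ -0.094121)
(k(-612, X(-12)) - 304779)*(S + c(243, -460)) = (√(-238 - 612) - 304779)*(-45414/482509 - 460) = (√(-850) - 304779)*(-221999554/482509) = (5*I*√34 - 304779)*(-221999554/482509) = (-304779 + 5*I*√34)*(-221999554/482509) = 67660802068566/482509 - 1109997770*I*√34/482509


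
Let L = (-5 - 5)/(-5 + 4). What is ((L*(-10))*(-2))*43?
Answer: 8600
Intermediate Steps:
L = 10 (L = -10/(-1) = -10*(-1) = 10)
((L*(-10))*(-2))*43 = ((10*(-10))*(-2))*43 = -100*(-2)*43 = 200*43 = 8600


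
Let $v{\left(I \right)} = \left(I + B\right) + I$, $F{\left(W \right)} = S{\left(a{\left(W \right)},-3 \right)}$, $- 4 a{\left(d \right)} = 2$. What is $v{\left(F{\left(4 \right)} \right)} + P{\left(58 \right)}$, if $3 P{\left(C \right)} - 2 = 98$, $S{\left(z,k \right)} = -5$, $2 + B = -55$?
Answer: $- \frac{101}{3} \approx -33.667$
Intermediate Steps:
$B = -57$ ($B = -2 - 55 = -57$)
$a{\left(d \right)} = - \frac{1}{2}$ ($a{\left(d \right)} = \left(- \frac{1}{4}\right) 2 = - \frac{1}{2}$)
$P{\left(C \right)} = \frac{100}{3}$ ($P{\left(C \right)} = \frac{2}{3} + \frac{1}{3} \cdot 98 = \frac{2}{3} + \frac{98}{3} = \frac{100}{3}$)
$F{\left(W \right)} = -5$
$v{\left(I \right)} = -57 + 2 I$ ($v{\left(I \right)} = \left(I - 57\right) + I = \left(-57 + I\right) + I = -57 + 2 I$)
$v{\left(F{\left(4 \right)} \right)} + P{\left(58 \right)} = \left(-57 + 2 \left(-5\right)\right) + \frac{100}{3} = \left(-57 - 10\right) + \frac{100}{3} = -67 + \frac{100}{3} = - \frac{101}{3}$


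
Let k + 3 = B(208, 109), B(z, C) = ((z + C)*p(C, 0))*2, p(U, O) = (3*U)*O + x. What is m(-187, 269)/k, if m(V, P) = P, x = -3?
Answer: -269/1905 ≈ -0.14121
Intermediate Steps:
p(U, O) = -3 + 3*O*U (p(U, O) = (3*U)*O - 3 = 3*O*U - 3 = -3 + 3*O*U)
B(z, C) = -6*C - 6*z (B(z, C) = ((z + C)*(-3 + 3*0*C))*2 = ((C + z)*(-3 + 0))*2 = ((C + z)*(-3))*2 = (-3*C - 3*z)*2 = -6*C - 6*z)
k = -1905 (k = -3 + (-6*109 - 6*208) = -3 + (-654 - 1248) = -3 - 1902 = -1905)
m(-187, 269)/k = 269/(-1905) = 269*(-1/1905) = -269/1905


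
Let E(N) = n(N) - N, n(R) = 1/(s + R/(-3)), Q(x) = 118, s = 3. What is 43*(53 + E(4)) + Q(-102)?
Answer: 11254/5 ≈ 2250.8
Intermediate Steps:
n(R) = 1/(3 - R/3) (n(R) = 1/(3 + R/(-3)) = 1/(3 + R*(-⅓)) = 1/(3 - R/3))
E(N) = -N - 3/(-9 + N) (E(N) = -3/(-9 + N) - N = -N - 3/(-9 + N))
43*(53 + E(4)) + Q(-102) = 43*(53 + (-3 - 1*4*(-9 + 4))/(-9 + 4)) + 118 = 43*(53 + (-3 - 1*4*(-5))/(-5)) + 118 = 43*(53 - (-3 + 20)/5) + 118 = 43*(53 - ⅕*17) + 118 = 43*(53 - 17/5) + 118 = 43*(248/5) + 118 = 10664/5 + 118 = 11254/5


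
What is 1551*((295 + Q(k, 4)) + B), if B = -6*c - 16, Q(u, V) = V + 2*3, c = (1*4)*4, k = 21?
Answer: 299343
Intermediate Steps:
c = 16 (c = 4*4 = 16)
Q(u, V) = 6 + V (Q(u, V) = V + 6 = 6 + V)
B = -112 (B = -6*16 - 16 = -96 - 16 = -112)
1551*((295 + Q(k, 4)) + B) = 1551*((295 + (6 + 4)) - 112) = 1551*((295 + 10) - 112) = 1551*(305 - 112) = 1551*193 = 299343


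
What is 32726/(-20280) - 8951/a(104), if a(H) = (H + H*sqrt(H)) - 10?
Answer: -2432457751/2829130980 - 465452*sqrt(26)/279007 ≈ -9.3662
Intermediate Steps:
a(H) = -10 + H + H**(3/2) (a(H) = (H + H**(3/2)) - 10 = -10 + H + H**(3/2))
32726/(-20280) - 8951/a(104) = 32726/(-20280) - 8951/(-10 + 104 + 104**(3/2)) = 32726*(-1/20280) - 8951/(-10 + 104 + 208*sqrt(26)) = -16363/10140 - 8951/(94 + 208*sqrt(26))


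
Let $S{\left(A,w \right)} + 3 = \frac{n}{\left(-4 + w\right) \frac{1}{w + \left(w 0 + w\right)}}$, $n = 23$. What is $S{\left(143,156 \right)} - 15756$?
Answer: $- \frac{298524}{19} \approx -15712.0$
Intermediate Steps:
$S{\left(A,w \right)} = -3 + \frac{46 w}{-4 + w}$ ($S{\left(A,w \right)} = -3 + \frac{1}{\left(-4 + w\right) \frac{1}{w + \left(w 0 + w\right)}} 23 = -3 + \frac{1}{\left(-4 + w\right) \frac{1}{w + \left(0 + w\right)}} 23 = -3 + \frac{1}{\left(-4 + w\right) \frac{1}{w + w}} 23 = -3 + \frac{1}{\left(-4 + w\right) \frac{1}{2 w}} 23 = -3 + \frac{1}{\frac{1}{2} \frac{1}{w} \left(-4 + w\right)} 23 = -3 + \frac{2 w}{-4 + w} 23 = -3 + \frac{46 w}{-4 + w}$)
$S{\left(143,156 \right)} - 15756 = \frac{12 + 43 \cdot 156}{-4 + 156} - 15756 = \frac{12 + 6708}{152} - 15756 = \frac{1}{152} \cdot 6720 - 15756 = \frac{840}{19} - 15756 = - \frac{298524}{19}$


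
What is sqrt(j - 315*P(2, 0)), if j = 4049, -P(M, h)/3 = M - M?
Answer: sqrt(4049) ≈ 63.632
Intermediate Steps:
P(M, h) = 0 (P(M, h) = -3*(M - M) = -3*0 = 0)
sqrt(j - 315*P(2, 0)) = sqrt(4049 - 315*0) = sqrt(4049 + 0) = sqrt(4049)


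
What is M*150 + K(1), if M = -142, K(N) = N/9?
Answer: -191699/9 ≈ -21300.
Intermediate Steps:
K(N) = N/9 (K(N) = N*(1/9) = N/9)
M*150 + K(1) = -142*150 + (1/9)*1 = -21300 + 1/9 = -191699/9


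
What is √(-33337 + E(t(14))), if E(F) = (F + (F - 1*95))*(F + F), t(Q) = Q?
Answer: I*√35213 ≈ 187.65*I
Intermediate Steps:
E(F) = 2*F*(-95 + 2*F) (E(F) = (F + (F - 95))*(2*F) = (F + (-95 + F))*(2*F) = (-95 + 2*F)*(2*F) = 2*F*(-95 + 2*F))
√(-33337 + E(t(14))) = √(-33337 + 2*14*(-95 + 2*14)) = √(-33337 + 2*14*(-95 + 28)) = √(-33337 + 2*14*(-67)) = √(-33337 - 1876) = √(-35213) = I*√35213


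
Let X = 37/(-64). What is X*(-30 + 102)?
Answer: -333/8 ≈ -41.625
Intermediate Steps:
X = -37/64 (X = 37*(-1/64) = -37/64 ≈ -0.57813)
X*(-30 + 102) = -37*(-30 + 102)/64 = -37/64*72 = -333/8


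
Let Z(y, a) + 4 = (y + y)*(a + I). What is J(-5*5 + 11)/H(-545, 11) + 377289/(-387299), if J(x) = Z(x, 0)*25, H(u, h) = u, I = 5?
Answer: 21611889/3837781 ≈ 5.6313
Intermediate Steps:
Z(y, a) = -4 + 2*y*(5 + a) (Z(y, a) = -4 + (y + y)*(a + 5) = -4 + (2*y)*(5 + a) = -4 + 2*y*(5 + a))
J(x) = -100 + 250*x (J(x) = (-4 + 10*x + 2*0*x)*25 = (-4 + 10*x + 0)*25 = (-4 + 10*x)*25 = -100 + 250*x)
J(-5*5 + 11)/H(-545, 11) + 377289/(-387299) = (-100 + 250*(-5*5 + 11))/(-545) + 377289/(-387299) = (-100 + 250*(-25 + 11))*(-1/545) + 377289*(-1/387299) = (-100 + 250*(-14))*(-1/545) - 34299/35209 = (-100 - 3500)*(-1/545) - 34299/35209 = -3600*(-1/545) - 34299/35209 = 720/109 - 34299/35209 = 21611889/3837781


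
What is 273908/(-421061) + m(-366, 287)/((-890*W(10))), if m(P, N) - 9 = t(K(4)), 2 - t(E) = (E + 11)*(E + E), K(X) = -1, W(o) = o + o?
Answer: -4888615291/7494885800 ≈ -0.65226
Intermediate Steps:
W(o) = 2*o
t(E) = 2 - 2*E*(11 + E) (t(E) = 2 - (E + 11)*(E + E) = 2 - (11 + E)*2*E = 2 - 2*E*(11 + E))
m(P, N) = 31 (m(P, N) = 9 + (2 - 22*(-1) - 2*(-1)²) = 9 + (2 + 22 - 2*1) = 9 + (2 + 22 - 2) = 9 + 22 = 31)
273908/(-421061) + m(-366, 287)/((-890*W(10))) = 273908/(-421061) + 31/((-1780*10)) = 273908*(-1/421061) + 31/((-890*20)) = -273908/421061 + 31/(-17800) = -273908/421061 + 31*(-1/17800) = -273908/421061 - 31/17800 = -4888615291/7494885800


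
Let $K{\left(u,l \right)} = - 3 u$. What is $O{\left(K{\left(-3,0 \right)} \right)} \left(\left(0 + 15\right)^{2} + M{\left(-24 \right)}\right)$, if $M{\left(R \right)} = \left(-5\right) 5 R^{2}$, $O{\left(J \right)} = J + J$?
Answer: $-255150$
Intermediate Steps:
$O{\left(J \right)} = 2 J$
$M{\left(R \right)} = - 25 R^{2}$
$O{\left(K{\left(-3,0 \right)} \right)} \left(\left(0 + 15\right)^{2} + M{\left(-24 \right)}\right) = 2 \left(\left(-3\right) \left(-3\right)\right) \left(\left(0 + 15\right)^{2} - 25 \left(-24\right)^{2}\right) = 2 \cdot 9 \left(15^{2} - 14400\right) = 18 \left(225 - 14400\right) = 18 \left(-14175\right) = -255150$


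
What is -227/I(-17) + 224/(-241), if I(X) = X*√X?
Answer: -224/241 - 227*I*√17/289 ≈ -0.92946 - 3.2386*I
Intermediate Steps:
I(X) = X^(3/2)
-227/I(-17) + 224/(-241) = -227*I*√17/289 + 224/(-241) = -227*I*√17/289 + 224*(-1/241) = -227*I*√17/289 - 224/241 = -224/241 - 227*I*√17/289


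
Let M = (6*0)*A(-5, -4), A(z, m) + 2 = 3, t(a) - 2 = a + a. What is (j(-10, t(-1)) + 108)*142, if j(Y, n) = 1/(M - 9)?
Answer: 137882/9 ≈ 15320.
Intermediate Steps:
t(a) = 2 + 2*a (t(a) = 2 + (a + a) = 2 + 2*a)
A(z, m) = 1 (A(z, m) = -2 + 3 = 1)
M = 0 (M = (6*0)*1 = 0*1 = 0)
j(Y, n) = -1/9 (j(Y, n) = 1/(0 - 9) = 1/(-9) = -1/9)
(j(-10, t(-1)) + 108)*142 = (-1/9 + 108)*142 = (971/9)*142 = 137882/9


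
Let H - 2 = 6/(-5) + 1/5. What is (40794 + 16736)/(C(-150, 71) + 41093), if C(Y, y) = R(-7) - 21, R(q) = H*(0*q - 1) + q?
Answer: 28765/20532 ≈ 1.4010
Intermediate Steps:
H = 1 (H = 2 + (6/(-5) + 1/5) = 2 + (6*(-1/5) + 1*(1/5)) = 2 + (-6/5 + 1/5) = 2 - 1 = 1)
R(q) = -1 + q (R(q) = 1*(0*q - 1) + q = 1*(0 - 1) + q = 1*(-1) + q = -1 + q)
C(Y, y) = -29 (C(Y, y) = (-1 - 7) - 21 = -8 - 21 = -29)
(40794 + 16736)/(C(-150, 71) + 41093) = (40794 + 16736)/(-29 + 41093) = 57530/41064 = 57530*(1/41064) = 28765/20532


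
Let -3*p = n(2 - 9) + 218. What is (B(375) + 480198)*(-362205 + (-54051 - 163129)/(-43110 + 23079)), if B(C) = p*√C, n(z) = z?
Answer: -1161296625337550/6677 + 7654142289625*√15/60093 ≈ -1.7343e+11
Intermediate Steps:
p = -211/3 (p = -((2 - 9) + 218)/3 = -(-7 + 218)/3 = -⅓*211 = -211/3 ≈ -70.333)
B(C) = -211*√C/3
(B(375) + 480198)*(-362205 + (-54051 - 163129)/(-43110 + 23079)) = (-1055*√15/3 + 480198)*(-362205 + (-54051 - 163129)/(-43110 + 23079)) = (-1055*√15/3 + 480198)*(-362205 - 217180/(-20031)) = (-1055*√15/3 + 480198)*(-362205 - 217180*(-1/20031)) = (480198 - 1055*√15/3)*(-362205 + 217180/20031) = (480198 - 1055*√15/3)*(-7255111175/20031) = -1161296625337550/6677 + 7654142289625*√15/60093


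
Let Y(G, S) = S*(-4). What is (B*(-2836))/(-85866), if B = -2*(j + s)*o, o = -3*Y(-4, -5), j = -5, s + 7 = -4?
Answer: -907520/14311 ≈ -63.414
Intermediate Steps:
s = -11 (s = -7 - 4 = -11)
Y(G, S) = -4*S
o = -60 (o = -(-12)*(-5) = -3*20 = -60)
B = -1920 (B = -2*(-5 - 11)*(-60) = -(-32)*(-60) = -2*960 = -1920)
(B*(-2836))/(-85866) = -1920*(-2836)/(-85866) = 5445120*(-1/85866) = -907520/14311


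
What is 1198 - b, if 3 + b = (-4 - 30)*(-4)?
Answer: 1065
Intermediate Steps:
b = 133 (b = -3 + (-4 - 30)*(-4) = -3 - 34*(-4) = -3 + 136 = 133)
1198 - b = 1198 - 1*133 = 1198 - 133 = 1065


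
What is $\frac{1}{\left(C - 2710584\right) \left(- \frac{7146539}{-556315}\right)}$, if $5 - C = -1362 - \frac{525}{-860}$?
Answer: $- \frac{95686180}{3330183041780231} \approx -2.8733 \cdot 10^{-8}$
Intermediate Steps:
$C = \frac{235019}{172}$ ($C = 5 - \left(-1362 - \frac{525}{-860}\right) = 5 - \left(-1362 - - \frac{105}{172}\right) = 5 - \left(-1362 + \frac{105}{172}\right) = 5 - - \frac{234159}{172} = 5 + \frac{234159}{172} = \frac{235019}{172} \approx 1366.4$)
$\frac{1}{\left(C - 2710584\right) \left(- \frac{7146539}{-556315}\right)} = \frac{1}{\left(\frac{235019}{172} - 2710584\right) \left(- \frac{7146539}{-556315}\right)} = \frac{1}{\left(- \frac{465985429}{172}\right) \left(- \frac{7146539 \left(-1\right)}{556315}\right)} = - \frac{172}{465985429 \left(\left(-1\right) \left(- \frac{7146539}{556315}\right)\right)} = - \frac{172}{465985429 \cdot \frac{7146539}{556315}} = \left(- \frac{172}{465985429}\right) \frac{556315}{7146539} = - \frac{95686180}{3330183041780231}$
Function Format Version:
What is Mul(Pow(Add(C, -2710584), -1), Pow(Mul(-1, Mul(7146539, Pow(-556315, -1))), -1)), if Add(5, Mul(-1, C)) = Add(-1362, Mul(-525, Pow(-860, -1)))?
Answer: Rational(-95686180, 3330183041780231) ≈ -2.8733e-8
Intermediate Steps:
C = Rational(235019, 172) (C = Add(5, Mul(-1, Add(-1362, Mul(-525, Pow(-860, -1))))) = Add(5, Mul(-1, Add(-1362, Mul(-525, Rational(-1, 860))))) = Add(5, Mul(-1, Add(-1362, Rational(105, 172)))) = Add(5, Mul(-1, Rational(-234159, 172))) = Add(5, Rational(234159, 172)) = Rational(235019, 172) ≈ 1366.4)
Mul(Pow(Add(C, -2710584), -1), Pow(Mul(-1, Mul(7146539, Pow(-556315, -1))), -1)) = Mul(Pow(Add(Rational(235019, 172), -2710584), -1), Pow(Mul(-1, Mul(7146539, Pow(-556315, -1))), -1)) = Mul(Pow(Rational(-465985429, 172), -1), Pow(Mul(-1, Mul(7146539, Rational(-1, 556315))), -1)) = Mul(Rational(-172, 465985429), Pow(Mul(-1, Rational(-7146539, 556315)), -1)) = Mul(Rational(-172, 465985429), Pow(Rational(7146539, 556315), -1)) = Mul(Rational(-172, 465985429), Rational(556315, 7146539)) = Rational(-95686180, 3330183041780231)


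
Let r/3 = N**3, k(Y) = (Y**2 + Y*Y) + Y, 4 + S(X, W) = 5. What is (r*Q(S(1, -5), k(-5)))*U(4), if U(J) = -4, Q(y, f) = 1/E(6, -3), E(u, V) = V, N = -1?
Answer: -4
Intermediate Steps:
S(X, W) = 1 (S(X, W) = -4 + 5 = 1)
k(Y) = Y + 2*Y**2 (k(Y) = (Y**2 + Y**2) + Y = 2*Y**2 + Y = Y + 2*Y**2)
Q(y, f) = -1/3 (Q(y, f) = 1/(-3) = -1/3)
r = -3 (r = 3*(-1)**3 = 3*(-1) = -3)
(r*Q(S(1, -5), k(-5)))*U(4) = -3*(-1/3)*(-4) = 1*(-4) = -4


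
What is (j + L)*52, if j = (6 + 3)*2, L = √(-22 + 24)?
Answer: 936 + 52*√2 ≈ 1009.5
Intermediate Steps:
L = √2 ≈ 1.4142
j = 18 (j = 9*2 = 18)
(j + L)*52 = (18 + √2)*52 = 936 + 52*√2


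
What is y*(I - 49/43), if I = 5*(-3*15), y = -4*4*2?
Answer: 311168/43 ≈ 7236.5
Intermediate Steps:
y = -32 (y = -16*2 = -32)
I = -225 (I = 5*(-45) = -225)
y*(I - 49/43) = -32*(-225 - 49/43) = -32*(-9724/43) = 311168/43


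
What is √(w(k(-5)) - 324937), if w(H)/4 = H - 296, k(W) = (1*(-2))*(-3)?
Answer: 3*I*√36233 ≈ 571.05*I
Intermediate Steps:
k(W) = 6 (k(W) = -2*(-3) = 6)
w(H) = -1184 + 4*H (w(H) = 4*(H - 296) = 4*(-296 + H) = -1184 + 4*H)
√(w(k(-5)) - 324937) = √((-1184 + 4*6) - 324937) = √((-1184 + 24) - 324937) = √(-1160 - 324937) = √(-326097) = 3*I*√36233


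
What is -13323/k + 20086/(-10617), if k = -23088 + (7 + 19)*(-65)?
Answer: -356240617/263068026 ≈ -1.3542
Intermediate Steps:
k = -24778 (k = -23088 + 26*(-65) = -23088 - 1690 = -24778)
-13323/k + 20086/(-10617) = -13323/(-24778) + 20086/(-10617) = -13323*(-1/24778) + 20086*(-1/10617) = 13323/24778 - 20086/10617 = -356240617/263068026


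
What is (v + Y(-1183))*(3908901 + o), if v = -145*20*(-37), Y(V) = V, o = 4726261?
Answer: 916337485954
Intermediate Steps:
v = 107300 (v = -2900*(-37) = 107300)
(v + Y(-1183))*(3908901 + o) = (107300 - 1183)*(3908901 + 4726261) = 106117*8635162 = 916337485954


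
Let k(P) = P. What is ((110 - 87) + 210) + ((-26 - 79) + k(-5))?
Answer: 123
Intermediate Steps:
((110 - 87) + 210) + ((-26 - 79) + k(-5)) = ((110 - 87) + 210) + ((-26 - 79) - 5) = (23 + 210) + (-105 - 5) = 233 - 110 = 123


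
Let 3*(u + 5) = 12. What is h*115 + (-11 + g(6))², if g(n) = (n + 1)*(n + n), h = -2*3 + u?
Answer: 4524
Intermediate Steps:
u = -1 (u = -5 + (⅓)*12 = -5 + 4 = -1)
h = -7 (h = -2*3 - 1 = -6 - 1 = -7)
g(n) = 2*n*(1 + n) (g(n) = (1 + n)*(2*n) = 2*n*(1 + n))
h*115 + (-11 + g(6))² = -7*115 + (-11 + 2*6*(1 + 6))² = -805 + (-11 + 2*6*7)² = -805 + (-11 + 84)² = -805 + 73² = -805 + 5329 = 4524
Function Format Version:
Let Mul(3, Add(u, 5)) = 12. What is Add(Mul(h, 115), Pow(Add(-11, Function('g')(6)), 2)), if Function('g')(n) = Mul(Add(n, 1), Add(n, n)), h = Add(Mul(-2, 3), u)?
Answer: 4524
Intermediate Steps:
u = -1 (u = Add(-5, Mul(Rational(1, 3), 12)) = Add(-5, 4) = -1)
h = -7 (h = Add(Mul(-2, 3), -1) = Add(-6, -1) = -7)
Function('g')(n) = Mul(2, n, Add(1, n)) (Function('g')(n) = Mul(Add(1, n), Mul(2, n)) = Mul(2, n, Add(1, n)))
Add(Mul(h, 115), Pow(Add(-11, Function('g')(6)), 2)) = Add(Mul(-7, 115), Pow(Add(-11, Mul(2, 6, Add(1, 6))), 2)) = Add(-805, Pow(Add(-11, Mul(2, 6, 7)), 2)) = Add(-805, Pow(Add(-11, 84), 2)) = Add(-805, Pow(73, 2)) = Add(-805, 5329) = 4524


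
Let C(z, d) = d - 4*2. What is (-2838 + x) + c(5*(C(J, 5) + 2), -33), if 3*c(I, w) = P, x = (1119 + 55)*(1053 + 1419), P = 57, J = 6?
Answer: 2899309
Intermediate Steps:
C(z, d) = -8 + d (C(z, d) = d - 8 = -8 + d)
x = 2902128 (x = 1174*2472 = 2902128)
c(I, w) = 19 (c(I, w) = (1/3)*57 = 19)
(-2838 + x) + c(5*(C(J, 5) + 2), -33) = (-2838 + 2902128) + 19 = 2899290 + 19 = 2899309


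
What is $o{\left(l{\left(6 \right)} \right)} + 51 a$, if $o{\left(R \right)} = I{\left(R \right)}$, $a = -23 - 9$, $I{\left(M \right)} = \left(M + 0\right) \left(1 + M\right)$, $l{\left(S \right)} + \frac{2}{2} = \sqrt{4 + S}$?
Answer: $-1622 - \sqrt{10} \approx -1625.2$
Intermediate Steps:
$l{\left(S \right)} = -1 + \sqrt{4 + S}$
$I{\left(M \right)} = M \left(1 + M\right)$
$a = -32$
$o{\left(R \right)} = R \left(1 + R\right)$
$o{\left(l{\left(6 \right)} \right)} + 51 a = \left(-1 + \sqrt{4 + 6}\right) \left(1 - \left(1 - \sqrt{4 + 6}\right)\right) + 51 \left(-32\right) = \left(-1 + \sqrt{10}\right) \left(1 - \left(1 - \sqrt{10}\right)\right) - 1632 = \left(-1 + \sqrt{10}\right) \sqrt{10} - 1632 = \sqrt{10} \left(-1 + \sqrt{10}\right) - 1632 = -1632 + \sqrt{10} \left(-1 + \sqrt{10}\right)$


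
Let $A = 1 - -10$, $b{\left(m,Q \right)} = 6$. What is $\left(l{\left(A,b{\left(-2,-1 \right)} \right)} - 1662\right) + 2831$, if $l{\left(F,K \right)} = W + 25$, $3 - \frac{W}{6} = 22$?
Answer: $1080$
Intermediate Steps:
$W = -114$ ($W = 18 - 132 = -114$)
$A = 11$ ($A = 1 + 10 = 11$)
$l{\left(F,K \right)} = -89$ ($l{\left(F,K \right)} = -114 + 25 = -89$)
$\left(l{\left(A,b{\left(-2,-1 \right)} \right)} - 1662\right) + 2831 = \left(-89 - 1662\right) + 2831 = -1751 + 2831 = 1080$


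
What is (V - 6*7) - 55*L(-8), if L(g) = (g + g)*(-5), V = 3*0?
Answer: -4442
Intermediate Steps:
V = 0
L(g) = -10*g (L(g) = (2*g)*(-5) = -10*g)
(V - 6*7) - 55*L(-8) = (0 - 6*7) - (-550)*(-8) = (0 - 42) - 55*80 = -42 - 4400 = -4442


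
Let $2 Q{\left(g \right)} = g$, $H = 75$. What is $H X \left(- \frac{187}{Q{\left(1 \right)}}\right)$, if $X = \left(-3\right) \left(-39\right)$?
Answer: $-3281850$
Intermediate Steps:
$Q{\left(g \right)} = \frac{g}{2}$
$X = 117$
$H X \left(- \frac{187}{Q{\left(1 \right)}}\right) = 75 \cdot 117 \left(- \frac{187}{\frac{1}{2} \cdot 1}\right) = 8775 \left(- 187 \frac{1}{\frac{1}{2}}\right) = 8775 \left(\left(-187\right) 2\right) = 8775 \left(-374\right) = -3281850$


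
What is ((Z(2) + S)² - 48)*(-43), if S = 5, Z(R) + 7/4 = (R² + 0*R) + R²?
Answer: -54051/16 ≈ -3378.2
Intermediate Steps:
Z(R) = -7/4 + 2*R² (Z(R) = -7/4 + ((R² + 0*R) + R²) = -7/4 + ((R² + 0) + R²) = -7/4 + (R² + R²) = -7/4 + 2*R²)
((Z(2) + S)² - 48)*(-43) = (((-7/4 + 2*2²) + 5)² - 48)*(-43) = (((-7/4 + 2*4) + 5)² - 48)*(-43) = (((-7/4 + 8) + 5)² - 48)*(-43) = ((25/4 + 5)² - 48)*(-43) = ((45/4)² - 48)*(-43) = (2025/16 - 48)*(-43) = (1257/16)*(-43) = -54051/16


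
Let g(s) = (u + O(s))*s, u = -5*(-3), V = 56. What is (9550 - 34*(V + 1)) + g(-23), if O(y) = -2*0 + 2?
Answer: 7221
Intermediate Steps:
O(y) = 2 (O(y) = 0 + 2 = 2)
u = 15
g(s) = 17*s (g(s) = (15 + 2)*s = 17*s)
(9550 - 34*(V + 1)) + g(-23) = (9550 - 34*(56 + 1)) + 17*(-23) = (9550 - 34*57) - 391 = (9550 - 1*1938) - 391 = (9550 - 1938) - 391 = 7612 - 391 = 7221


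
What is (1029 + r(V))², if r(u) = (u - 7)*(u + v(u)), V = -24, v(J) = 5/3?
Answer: 26666896/9 ≈ 2.9630e+6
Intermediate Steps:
v(J) = 5/3 (v(J) = 5*(⅓) = 5/3)
r(u) = (-7 + u)*(5/3 + u) (r(u) = (u - 7)*(u + 5/3) = (-7 + u)*(5/3 + u))
(1029 + r(V))² = (1029 + (-35/3 + (-24)² - 16/3*(-24)))² = (1029 + (-35/3 + 576 + 128))² = (1029 + 2077/3)² = (5164/3)² = 26666896/9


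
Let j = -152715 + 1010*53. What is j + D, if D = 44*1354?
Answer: -39609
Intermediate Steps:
D = 59576
j = -99185 (j = -152715 + 53530 = -99185)
j + D = -99185 + 59576 = -39609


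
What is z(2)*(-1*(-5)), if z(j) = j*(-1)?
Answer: -10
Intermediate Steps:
z(j) = -j
z(2)*(-1*(-5)) = (-1*2)*(-1*(-5)) = -2*5 = -10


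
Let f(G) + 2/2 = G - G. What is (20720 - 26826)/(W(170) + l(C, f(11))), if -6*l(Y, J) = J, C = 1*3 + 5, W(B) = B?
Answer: -36636/1021 ≈ -35.882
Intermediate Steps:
f(G) = -1 (f(G) = -1 + (G - G) = -1 + 0 = -1)
C = 8 (C = 3 + 5 = 8)
l(Y, J) = -J/6
(20720 - 26826)/(W(170) + l(C, f(11))) = (20720 - 26826)/(170 - 1/6*(-1)) = -6106/(170 + 1/6) = -6106/1021/6 = -6106*6/1021 = -36636/1021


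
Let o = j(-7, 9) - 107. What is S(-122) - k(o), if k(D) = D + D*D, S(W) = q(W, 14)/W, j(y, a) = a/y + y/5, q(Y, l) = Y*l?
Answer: -14586406/1225 ≈ -11907.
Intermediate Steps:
j(y, a) = y/5 + a/y (j(y, a) = a/y + y*(⅕) = a/y + y/5 = y/5 + a/y)
S(W) = 14 (S(W) = (W*14)/W = (14*W)/W = 14)
o = -3839/35 (o = ((⅕)*(-7) + 9/(-7)) - 107 = (-7/5 + 9*(-⅐)) - 107 = (-7/5 - 9/7) - 107 = -94/35 - 107 = -3839/35 ≈ -109.69)
k(D) = D + D²
S(-122) - k(o) = 14 - (-3839)*(1 - 3839/35)/35 = 14 - (-3839)*(-3804)/(35*35) = 14 - 1*14603556/1225 = 14 - 14603556/1225 = -14586406/1225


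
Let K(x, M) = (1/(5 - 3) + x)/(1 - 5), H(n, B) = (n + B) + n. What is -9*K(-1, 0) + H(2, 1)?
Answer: 31/8 ≈ 3.8750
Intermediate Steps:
H(n, B) = B + 2*n (H(n, B) = (B + n) + n = B + 2*n)
K(x, M) = -1/8 - x/4 (K(x, M) = (1/2 + x)/(-4) = (1/2 + x)*(-1/4) = -1/8 - x/4)
-9*K(-1, 0) + H(2, 1) = -9*(-1/8 - 1/4*(-1)) + (1 + 2*2) = -9*(-1/8 + 1/4) + (1 + 4) = -9*1/8 + 5 = -9/8 + 5 = 31/8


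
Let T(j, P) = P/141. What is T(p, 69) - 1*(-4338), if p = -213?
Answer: 203909/47 ≈ 4338.5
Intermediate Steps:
T(j, P) = P/141 (T(j, P) = P*(1/141) = P/141)
T(p, 69) - 1*(-4338) = (1/141)*69 - 1*(-4338) = 23/47 + 4338 = 203909/47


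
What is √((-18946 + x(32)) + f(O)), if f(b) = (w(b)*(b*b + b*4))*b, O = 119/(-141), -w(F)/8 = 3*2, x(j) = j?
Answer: 7*I*√17048722754/6627 ≈ 137.92*I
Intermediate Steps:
w(F) = -48 (w(F) = -24*2 = -8*6 = -48)
O = -119/141 (O = 119*(-1/141) = -119/141 ≈ -0.84397)
f(b) = b*(-192*b - 48*b²) (f(b) = (-48*(b*b + b*4))*b = (-48*(b² + 4*b))*b = (-192*b - 48*b²)*b = b*(-192*b - 48*b²))
√((-18946 + x(32)) + f(O)) = √((-18946 + 32) + 48*(-119/141)²*(-4 - 1*(-119/141))) = √(-18914 + 48*(14161/19881)*(-4 + 119/141)) = √(-18914 + 48*(14161/19881)*(-445/141)) = √(-18914 - 100826320/934407) = √(-17774200318/934407) = 7*I*√17048722754/6627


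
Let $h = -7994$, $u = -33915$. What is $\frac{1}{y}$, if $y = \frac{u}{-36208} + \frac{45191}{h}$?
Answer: $- \frac{144723376}{682579609} \approx -0.21202$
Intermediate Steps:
$y = - \frac{682579609}{144723376}$ ($y = - \frac{33915}{-36208} + \frac{45191}{-7994} = \left(-33915\right) \left(- \frac{1}{36208}\right) + 45191 \left(- \frac{1}{7994}\right) = \frac{33915}{36208} - \frac{45191}{7994} = - \frac{682579609}{144723376} \approx -4.7164$)
$\frac{1}{y} = \frac{1}{- \frac{682579609}{144723376}} = - \frac{144723376}{682579609}$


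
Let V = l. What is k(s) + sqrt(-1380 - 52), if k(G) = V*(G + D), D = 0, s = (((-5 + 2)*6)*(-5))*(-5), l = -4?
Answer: 1800 + 2*I*sqrt(358) ≈ 1800.0 + 37.842*I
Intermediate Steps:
s = -450 (s = (-3*6*(-5))*(-5) = -18*(-5)*(-5) = 90*(-5) = -450)
V = -4
k(G) = -4*G (k(G) = -4*(G + 0) = -4*G)
k(s) + sqrt(-1380 - 52) = -4*(-450) + sqrt(-1380 - 52) = 1800 + sqrt(-1432) = 1800 + 2*I*sqrt(358)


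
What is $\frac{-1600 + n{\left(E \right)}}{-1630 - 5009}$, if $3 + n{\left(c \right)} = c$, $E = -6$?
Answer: $\frac{1609}{6639} \approx 0.24236$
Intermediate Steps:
$n{\left(c \right)} = -3 + c$
$\frac{-1600 + n{\left(E \right)}}{-1630 - 5009} = \frac{-1600 - 9}{-1630 - 5009} = \frac{-1600 - 9}{-6639} = \left(-1609\right) \left(- \frac{1}{6639}\right) = \frac{1609}{6639}$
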